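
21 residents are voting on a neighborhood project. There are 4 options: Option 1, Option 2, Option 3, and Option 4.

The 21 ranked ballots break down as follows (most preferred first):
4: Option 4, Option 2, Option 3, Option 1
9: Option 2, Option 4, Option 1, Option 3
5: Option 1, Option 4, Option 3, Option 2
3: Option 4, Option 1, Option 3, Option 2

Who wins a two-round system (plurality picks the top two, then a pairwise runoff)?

Option 4

Round 1 first-place votes: Option 1 5, Option 2 9, Option 3 0, Option 4 7. Option 2 and Option 4 advance.
Runoff: Option 2 is ranked above Option 4 on 9 ballots, Option 4 above Option 2 on 12.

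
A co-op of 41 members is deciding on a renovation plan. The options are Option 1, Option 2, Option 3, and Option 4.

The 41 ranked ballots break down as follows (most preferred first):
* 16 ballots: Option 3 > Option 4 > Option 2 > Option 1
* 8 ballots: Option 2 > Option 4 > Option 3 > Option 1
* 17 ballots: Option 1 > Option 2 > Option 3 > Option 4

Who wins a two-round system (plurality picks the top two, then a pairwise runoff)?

Option 3

Round 1 first-place votes: Option 1 17, Option 2 8, Option 3 16, Option 4 0. Option 1 and Option 3 advance.
Runoff: Option 1 is ranked above Option 3 on 17 ballots, Option 3 above Option 1 on 24.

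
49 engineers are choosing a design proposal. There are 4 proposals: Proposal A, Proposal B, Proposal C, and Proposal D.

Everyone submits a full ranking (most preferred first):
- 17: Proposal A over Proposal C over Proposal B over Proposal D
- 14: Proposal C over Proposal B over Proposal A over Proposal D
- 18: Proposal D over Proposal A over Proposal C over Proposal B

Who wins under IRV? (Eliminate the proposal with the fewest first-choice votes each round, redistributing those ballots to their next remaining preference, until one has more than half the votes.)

Proposal A

Round 1: Proposal A 17, Proposal B 0, Proposal C 14, Proposal D 18. Proposal B eliminated.
Round 2: Proposal A 17, Proposal C 14, Proposal D 18. Proposal C eliminated.
Round 3: Proposal A 31, Proposal D 18. Proposal A has a majority (≥25).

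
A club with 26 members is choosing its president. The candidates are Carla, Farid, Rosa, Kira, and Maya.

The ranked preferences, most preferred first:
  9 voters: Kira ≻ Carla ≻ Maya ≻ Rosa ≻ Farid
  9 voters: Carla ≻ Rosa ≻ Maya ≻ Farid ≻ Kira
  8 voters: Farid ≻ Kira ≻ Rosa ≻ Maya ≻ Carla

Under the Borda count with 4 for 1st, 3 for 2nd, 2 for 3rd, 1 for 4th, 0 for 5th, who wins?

Carla

Carla: 9×3 + 9×4 + 8×0 = 63
Farid: 9×0 + 9×1 + 8×4 = 41
Rosa: 9×1 + 9×3 + 8×2 = 52
Kira: 9×4 + 9×0 + 8×3 = 60
Maya: 9×2 + 9×2 + 8×1 = 44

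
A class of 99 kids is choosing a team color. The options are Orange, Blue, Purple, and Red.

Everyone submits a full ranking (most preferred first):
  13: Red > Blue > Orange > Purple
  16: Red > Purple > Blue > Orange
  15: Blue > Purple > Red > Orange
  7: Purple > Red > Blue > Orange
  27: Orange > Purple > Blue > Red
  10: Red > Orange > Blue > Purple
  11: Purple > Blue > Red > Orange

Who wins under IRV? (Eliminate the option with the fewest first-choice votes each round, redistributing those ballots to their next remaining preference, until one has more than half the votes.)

Round 1: Orange 27, Blue 15, Purple 18, Red 39. Blue eliminated.
Round 2: Orange 27, Purple 33, Red 39. Orange eliminated.
Round 3: Purple 60, Red 39. Purple has a majority (≥50).

Purple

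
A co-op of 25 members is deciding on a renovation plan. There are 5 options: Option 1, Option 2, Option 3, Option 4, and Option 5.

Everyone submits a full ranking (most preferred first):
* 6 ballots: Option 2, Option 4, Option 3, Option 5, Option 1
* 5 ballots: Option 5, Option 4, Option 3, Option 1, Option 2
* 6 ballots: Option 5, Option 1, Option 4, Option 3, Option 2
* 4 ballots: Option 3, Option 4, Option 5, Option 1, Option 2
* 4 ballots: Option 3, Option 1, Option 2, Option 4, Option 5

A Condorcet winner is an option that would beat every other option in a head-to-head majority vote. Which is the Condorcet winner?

Option 4

Option 4 vs Option 1: 15–10
Option 4 vs Option 2: 15–10
Option 4 vs Option 3: 17–8
Option 4 vs Option 5: 14–11
Option 4 beats every other option.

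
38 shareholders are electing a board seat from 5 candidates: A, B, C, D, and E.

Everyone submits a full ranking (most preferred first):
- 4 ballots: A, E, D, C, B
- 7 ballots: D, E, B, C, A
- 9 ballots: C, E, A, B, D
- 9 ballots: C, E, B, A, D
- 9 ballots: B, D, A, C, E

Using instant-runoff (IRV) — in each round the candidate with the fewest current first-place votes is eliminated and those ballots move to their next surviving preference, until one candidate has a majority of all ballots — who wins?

Round 1: A 4, B 9, C 18, D 7, E 0. E eliminated.
Round 2: A 4, B 9, C 18, D 7. A eliminated.
Round 3: B 9, C 18, D 11. B eliminated.
Round 4: C 18, D 20. D has a majority (≥20).

D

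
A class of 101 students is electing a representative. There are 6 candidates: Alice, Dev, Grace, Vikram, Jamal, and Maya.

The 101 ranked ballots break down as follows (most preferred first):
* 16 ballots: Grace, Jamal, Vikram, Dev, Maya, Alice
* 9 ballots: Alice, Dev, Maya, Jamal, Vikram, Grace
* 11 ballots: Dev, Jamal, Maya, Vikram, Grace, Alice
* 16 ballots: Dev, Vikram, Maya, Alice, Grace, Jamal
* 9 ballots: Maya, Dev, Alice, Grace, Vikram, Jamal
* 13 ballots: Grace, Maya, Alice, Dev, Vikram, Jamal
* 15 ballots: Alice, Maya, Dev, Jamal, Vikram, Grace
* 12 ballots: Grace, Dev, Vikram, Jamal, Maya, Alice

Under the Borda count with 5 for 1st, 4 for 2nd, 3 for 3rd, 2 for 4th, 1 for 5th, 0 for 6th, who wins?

Dev

Alice: 16×0 + 9×5 + 11×0 + 16×2 + 9×3 + 13×3 + 15×5 + 12×0 = 218
Dev: 16×2 + 9×4 + 11×5 + 16×5 + 9×4 + 13×2 + 15×3 + 12×4 = 358
Grace: 16×5 + 9×0 + 11×1 + 16×1 + 9×2 + 13×5 + 15×0 + 12×5 = 250
Vikram: 16×3 + 9×1 + 11×2 + 16×4 + 9×1 + 13×1 + 15×1 + 12×3 = 216
Jamal: 16×4 + 9×2 + 11×4 + 16×0 + 9×0 + 13×0 + 15×2 + 12×2 = 180
Maya: 16×1 + 9×3 + 11×3 + 16×3 + 9×5 + 13×4 + 15×4 + 12×1 = 293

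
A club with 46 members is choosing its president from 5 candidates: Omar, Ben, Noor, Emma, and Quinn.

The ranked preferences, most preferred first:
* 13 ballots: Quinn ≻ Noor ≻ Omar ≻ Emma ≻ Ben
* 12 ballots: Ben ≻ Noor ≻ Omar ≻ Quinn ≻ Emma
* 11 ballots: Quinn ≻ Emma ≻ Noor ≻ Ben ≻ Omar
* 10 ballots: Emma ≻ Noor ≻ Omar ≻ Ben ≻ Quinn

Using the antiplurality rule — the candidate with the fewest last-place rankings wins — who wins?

Noor

Last-place votes: Omar 11, Ben 13, Noor 0, Emma 12, Quinn 10.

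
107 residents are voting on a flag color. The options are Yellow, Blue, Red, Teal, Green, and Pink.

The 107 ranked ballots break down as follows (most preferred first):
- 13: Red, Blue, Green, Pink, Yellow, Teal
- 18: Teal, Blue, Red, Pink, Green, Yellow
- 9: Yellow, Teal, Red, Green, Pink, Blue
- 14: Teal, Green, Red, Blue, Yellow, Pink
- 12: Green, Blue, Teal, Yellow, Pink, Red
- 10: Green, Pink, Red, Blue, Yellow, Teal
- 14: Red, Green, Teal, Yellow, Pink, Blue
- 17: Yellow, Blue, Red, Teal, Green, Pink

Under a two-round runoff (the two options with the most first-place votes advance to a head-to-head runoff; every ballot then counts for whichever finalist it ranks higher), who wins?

Red

Round 1 first-place votes: Yellow 26, Blue 0, Red 27, Teal 32, Green 22, Pink 0. Teal and Red advance.
Runoff: Teal is ranked above Red on 53 ballots, Red above Teal on 54.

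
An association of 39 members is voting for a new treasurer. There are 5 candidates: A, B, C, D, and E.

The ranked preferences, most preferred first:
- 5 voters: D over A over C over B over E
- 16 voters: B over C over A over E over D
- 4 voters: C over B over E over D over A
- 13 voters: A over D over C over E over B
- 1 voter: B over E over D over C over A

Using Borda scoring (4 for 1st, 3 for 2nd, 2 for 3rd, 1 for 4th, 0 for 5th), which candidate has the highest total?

A: 5×3 + 16×2 + 4×0 + 13×4 + 1×0 = 99
B: 5×1 + 16×4 + 4×3 + 13×0 + 1×4 = 85
C: 5×2 + 16×3 + 4×4 + 13×2 + 1×1 = 101
D: 5×4 + 16×0 + 4×1 + 13×3 + 1×2 = 65
E: 5×0 + 16×1 + 4×2 + 13×1 + 1×3 = 40

C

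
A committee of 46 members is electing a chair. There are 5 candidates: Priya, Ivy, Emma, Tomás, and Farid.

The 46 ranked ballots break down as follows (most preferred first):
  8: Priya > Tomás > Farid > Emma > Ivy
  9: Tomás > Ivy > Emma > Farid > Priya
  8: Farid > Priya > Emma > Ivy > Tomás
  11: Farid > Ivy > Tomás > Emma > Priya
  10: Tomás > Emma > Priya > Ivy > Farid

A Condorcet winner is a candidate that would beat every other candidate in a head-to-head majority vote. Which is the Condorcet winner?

Tomás vs Priya: 30–16
Tomás vs Ivy: 27–19
Tomás vs Emma: 38–8
Tomás vs Farid: 27–19
Tomás beats every other candidate.

Tomás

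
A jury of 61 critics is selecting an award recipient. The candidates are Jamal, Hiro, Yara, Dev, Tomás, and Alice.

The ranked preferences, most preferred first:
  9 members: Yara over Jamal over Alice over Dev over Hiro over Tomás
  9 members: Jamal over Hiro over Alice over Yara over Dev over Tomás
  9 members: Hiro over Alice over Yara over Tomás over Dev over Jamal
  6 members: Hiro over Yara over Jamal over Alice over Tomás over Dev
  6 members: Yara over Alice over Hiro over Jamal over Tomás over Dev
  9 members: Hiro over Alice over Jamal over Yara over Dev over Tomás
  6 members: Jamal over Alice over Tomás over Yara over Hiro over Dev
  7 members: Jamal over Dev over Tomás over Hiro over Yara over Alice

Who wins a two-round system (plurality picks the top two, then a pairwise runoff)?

Jamal

Round 1 first-place votes: Jamal 22, Hiro 24, Yara 15, Dev 0, Tomás 0, Alice 0. Hiro and Jamal advance.
Runoff: Hiro is ranked above Jamal on 30 ballots, Jamal above Hiro on 31.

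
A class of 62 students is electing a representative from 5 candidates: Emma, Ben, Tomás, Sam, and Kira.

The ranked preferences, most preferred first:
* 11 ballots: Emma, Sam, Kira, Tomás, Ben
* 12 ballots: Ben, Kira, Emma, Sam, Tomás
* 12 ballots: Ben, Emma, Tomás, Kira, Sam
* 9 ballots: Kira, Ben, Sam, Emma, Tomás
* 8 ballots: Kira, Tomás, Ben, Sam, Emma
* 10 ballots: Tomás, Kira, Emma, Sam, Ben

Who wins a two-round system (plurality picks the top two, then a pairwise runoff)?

Kira

Round 1 first-place votes: Emma 11, Ben 24, Tomás 10, Sam 0, Kira 17. Ben and Kira advance.
Runoff: Ben is ranked above Kira on 24 ballots, Kira above Ben on 38.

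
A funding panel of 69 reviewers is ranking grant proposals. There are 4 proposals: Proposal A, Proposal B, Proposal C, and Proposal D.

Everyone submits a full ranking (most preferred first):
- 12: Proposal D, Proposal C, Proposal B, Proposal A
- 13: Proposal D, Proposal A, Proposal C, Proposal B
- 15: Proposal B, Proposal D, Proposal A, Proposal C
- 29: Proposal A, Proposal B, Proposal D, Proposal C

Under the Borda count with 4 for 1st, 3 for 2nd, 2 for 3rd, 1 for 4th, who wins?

Proposal A: 12×1 + 13×3 + 15×2 + 29×4 = 197
Proposal B: 12×2 + 13×1 + 15×4 + 29×3 = 184
Proposal C: 12×3 + 13×2 + 15×1 + 29×1 = 106
Proposal D: 12×4 + 13×4 + 15×3 + 29×2 = 203

Proposal D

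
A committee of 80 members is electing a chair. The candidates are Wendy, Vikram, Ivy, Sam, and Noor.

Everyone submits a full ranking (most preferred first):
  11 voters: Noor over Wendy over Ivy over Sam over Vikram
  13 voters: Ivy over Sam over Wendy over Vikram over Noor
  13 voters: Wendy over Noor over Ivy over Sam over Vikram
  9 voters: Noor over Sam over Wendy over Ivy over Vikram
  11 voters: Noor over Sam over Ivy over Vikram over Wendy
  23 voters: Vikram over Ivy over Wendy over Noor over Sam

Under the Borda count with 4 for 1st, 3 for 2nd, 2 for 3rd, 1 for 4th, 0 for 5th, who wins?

Wendy: 11×3 + 13×2 + 13×4 + 9×2 + 11×0 + 23×2 = 175
Vikram: 11×0 + 13×1 + 13×0 + 9×0 + 11×1 + 23×4 = 116
Ivy: 11×2 + 13×4 + 13×2 + 9×1 + 11×2 + 23×3 = 200
Sam: 11×1 + 13×3 + 13×1 + 9×3 + 11×3 + 23×0 = 123
Noor: 11×4 + 13×0 + 13×3 + 9×4 + 11×4 + 23×1 = 186

Ivy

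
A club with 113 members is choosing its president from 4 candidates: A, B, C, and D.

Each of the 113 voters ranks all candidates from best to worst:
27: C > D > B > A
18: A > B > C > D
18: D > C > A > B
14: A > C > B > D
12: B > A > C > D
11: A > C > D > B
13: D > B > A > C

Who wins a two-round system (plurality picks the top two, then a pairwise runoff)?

D

Round 1 first-place votes: A 43, B 12, C 27, D 31. A and D advance.
Runoff: A is ranked above D on 55 ballots, D above A on 58.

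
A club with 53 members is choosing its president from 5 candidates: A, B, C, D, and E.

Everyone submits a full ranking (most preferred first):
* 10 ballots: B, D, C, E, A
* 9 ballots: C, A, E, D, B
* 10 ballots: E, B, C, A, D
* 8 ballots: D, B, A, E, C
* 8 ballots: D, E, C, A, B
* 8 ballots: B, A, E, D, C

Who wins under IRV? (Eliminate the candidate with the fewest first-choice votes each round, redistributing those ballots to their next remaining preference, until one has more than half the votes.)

Round 1: A 0, B 18, C 9, D 16, E 10. A eliminated.
Round 2: B 18, C 9, D 16, E 10. C eliminated.
Round 3: B 18, D 16, E 19. D eliminated.
Round 4: B 26, E 27. E has a majority (≥27).

E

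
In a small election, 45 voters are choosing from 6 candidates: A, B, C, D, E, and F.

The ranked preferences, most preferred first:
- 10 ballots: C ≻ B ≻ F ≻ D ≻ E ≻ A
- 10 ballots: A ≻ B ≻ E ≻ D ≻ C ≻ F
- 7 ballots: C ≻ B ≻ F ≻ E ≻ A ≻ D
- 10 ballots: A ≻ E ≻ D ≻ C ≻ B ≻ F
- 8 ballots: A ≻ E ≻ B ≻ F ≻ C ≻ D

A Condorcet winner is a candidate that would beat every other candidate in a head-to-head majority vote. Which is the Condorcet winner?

A vs B: 28–17
A vs C: 28–17
A vs D: 35–10
A vs E: 28–17
A vs F: 28–17
A beats every other candidate.

A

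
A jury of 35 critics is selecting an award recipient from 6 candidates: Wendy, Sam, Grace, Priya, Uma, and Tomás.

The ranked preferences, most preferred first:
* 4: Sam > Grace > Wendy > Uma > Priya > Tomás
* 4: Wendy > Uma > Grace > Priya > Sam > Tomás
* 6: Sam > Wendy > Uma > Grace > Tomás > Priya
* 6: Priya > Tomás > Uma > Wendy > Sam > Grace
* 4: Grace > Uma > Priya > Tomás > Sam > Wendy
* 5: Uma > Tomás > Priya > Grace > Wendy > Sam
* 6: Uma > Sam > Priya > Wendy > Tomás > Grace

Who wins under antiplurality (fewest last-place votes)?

Last-place votes: Wendy 4, Sam 5, Grace 12, Priya 6, Uma 0, Tomás 8.

Uma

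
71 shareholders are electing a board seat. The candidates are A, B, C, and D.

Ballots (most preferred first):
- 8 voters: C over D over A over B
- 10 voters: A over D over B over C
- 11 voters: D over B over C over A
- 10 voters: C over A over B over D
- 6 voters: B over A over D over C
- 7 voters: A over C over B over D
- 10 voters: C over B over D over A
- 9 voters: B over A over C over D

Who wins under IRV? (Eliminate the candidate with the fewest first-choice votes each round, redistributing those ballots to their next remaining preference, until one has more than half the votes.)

B

Round 1: A 17, B 15, C 28, D 11. D eliminated.
Round 2: A 17, B 26, C 28. A eliminated.
Round 3: B 36, C 35. B has a majority (≥36).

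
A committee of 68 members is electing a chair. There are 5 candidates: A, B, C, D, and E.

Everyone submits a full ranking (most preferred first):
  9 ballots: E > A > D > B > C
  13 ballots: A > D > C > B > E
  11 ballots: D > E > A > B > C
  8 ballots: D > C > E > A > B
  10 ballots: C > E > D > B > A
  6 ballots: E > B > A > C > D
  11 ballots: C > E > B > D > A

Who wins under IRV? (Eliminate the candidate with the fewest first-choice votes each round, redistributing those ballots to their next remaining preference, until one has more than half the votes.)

Round 1: A 13, B 0, C 21, D 19, E 15. B eliminated.
Round 2: A 13, C 21, D 19, E 15. A eliminated.
Round 3: C 21, D 32, E 15. E eliminated.
Round 4: C 27, D 41. D has a majority (≥35).

D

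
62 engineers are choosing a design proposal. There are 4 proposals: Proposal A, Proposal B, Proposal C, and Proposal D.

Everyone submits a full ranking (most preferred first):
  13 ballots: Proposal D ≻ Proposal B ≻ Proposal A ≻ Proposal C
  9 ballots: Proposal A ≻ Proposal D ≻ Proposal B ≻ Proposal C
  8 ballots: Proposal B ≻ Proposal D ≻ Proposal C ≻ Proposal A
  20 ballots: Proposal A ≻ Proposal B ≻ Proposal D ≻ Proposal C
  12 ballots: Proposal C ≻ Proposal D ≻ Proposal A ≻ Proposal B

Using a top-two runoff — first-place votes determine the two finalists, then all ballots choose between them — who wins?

Round 1 first-place votes: Proposal A 29, Proposal B 8, Proposal C 12, Proposal D 13. Proposal A and Proposal D advance.
Runoff: Proposal A is ranked above Proposal D on 29 ballots, Proposal D above Proposal A on 33.

Proposal D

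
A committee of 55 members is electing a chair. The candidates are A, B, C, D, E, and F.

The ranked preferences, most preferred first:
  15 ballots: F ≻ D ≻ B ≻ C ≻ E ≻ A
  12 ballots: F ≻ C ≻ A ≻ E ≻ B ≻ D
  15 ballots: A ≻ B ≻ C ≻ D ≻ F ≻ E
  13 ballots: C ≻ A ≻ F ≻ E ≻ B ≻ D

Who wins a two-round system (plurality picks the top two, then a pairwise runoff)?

Round 1 first-place votes: A 15, B 0, C 13, D 0, E 0, F 27. F and A advance.
Runoff: F is ranked above A on 27 ballots, A above F on 28.

A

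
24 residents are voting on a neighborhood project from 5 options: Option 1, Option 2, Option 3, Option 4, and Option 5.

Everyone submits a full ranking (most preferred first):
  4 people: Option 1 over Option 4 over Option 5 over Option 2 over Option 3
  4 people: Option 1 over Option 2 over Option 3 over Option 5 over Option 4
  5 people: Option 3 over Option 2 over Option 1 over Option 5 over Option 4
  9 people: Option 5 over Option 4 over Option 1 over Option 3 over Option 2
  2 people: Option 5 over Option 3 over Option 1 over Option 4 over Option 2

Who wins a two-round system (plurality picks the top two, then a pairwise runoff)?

Round 1 first-place votes: Option 1 8, Option 2 0, Option 3 5, Option 4 0, Option 5 11. Option 5 and Option 1 advance.
Runoff: Option 5 is ranked above Option 1 on 11 ballots, Option 1 above Option 5 on 13.

Option 1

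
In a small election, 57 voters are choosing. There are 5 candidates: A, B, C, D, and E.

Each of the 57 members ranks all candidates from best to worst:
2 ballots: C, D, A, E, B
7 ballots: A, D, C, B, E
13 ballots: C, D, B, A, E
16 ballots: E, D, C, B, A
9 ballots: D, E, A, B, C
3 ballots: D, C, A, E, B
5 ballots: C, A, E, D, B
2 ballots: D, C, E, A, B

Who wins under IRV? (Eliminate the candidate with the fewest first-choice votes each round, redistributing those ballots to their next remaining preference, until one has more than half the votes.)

D

Round 1: A 7, B 0, C 20, D 14, E 16. B eliminated.
Round 2: A 7, C 20, D 14, E 16. A eliminated.
Round 3: C 20, D 21, E 16. E eliminated.
Round 4: C 20, D 37. D has a majority (≥29).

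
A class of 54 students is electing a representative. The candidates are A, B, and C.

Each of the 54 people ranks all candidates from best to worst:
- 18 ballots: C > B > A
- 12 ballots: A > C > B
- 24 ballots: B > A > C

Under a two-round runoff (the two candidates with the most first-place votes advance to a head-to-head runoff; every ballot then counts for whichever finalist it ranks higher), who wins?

C

Round 1 first-place votes: A 12, B 24, C 18. B and C advance.
Runoff: B is ranked above C on 24 ballots, C above B on 30.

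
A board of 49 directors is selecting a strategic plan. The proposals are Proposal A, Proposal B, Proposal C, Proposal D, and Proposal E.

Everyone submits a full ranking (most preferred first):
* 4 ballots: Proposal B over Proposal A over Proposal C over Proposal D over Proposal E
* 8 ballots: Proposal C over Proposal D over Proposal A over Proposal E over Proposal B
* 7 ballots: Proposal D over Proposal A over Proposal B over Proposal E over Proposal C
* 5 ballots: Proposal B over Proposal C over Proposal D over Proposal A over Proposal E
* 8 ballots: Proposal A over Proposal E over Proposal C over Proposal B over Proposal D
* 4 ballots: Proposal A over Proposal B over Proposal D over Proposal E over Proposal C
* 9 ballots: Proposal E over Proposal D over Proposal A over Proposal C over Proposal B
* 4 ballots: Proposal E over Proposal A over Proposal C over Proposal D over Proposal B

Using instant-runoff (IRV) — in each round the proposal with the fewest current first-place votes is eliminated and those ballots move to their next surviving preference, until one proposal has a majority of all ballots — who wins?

Proposal A

Round 1: Proposal A 12, Proposal B 9, Proposal C 8, Proposal D 7, Proposal E 13. Proposal D eliminated.
Round 2: Proposal A 19, Proposal B 9, Proposal C 8, Proposal E 13. Proposal C eliminated.
Round 3: Proposal A 27, Proposal B 9, Proposal E 13. Proposal A has a majority (≥25).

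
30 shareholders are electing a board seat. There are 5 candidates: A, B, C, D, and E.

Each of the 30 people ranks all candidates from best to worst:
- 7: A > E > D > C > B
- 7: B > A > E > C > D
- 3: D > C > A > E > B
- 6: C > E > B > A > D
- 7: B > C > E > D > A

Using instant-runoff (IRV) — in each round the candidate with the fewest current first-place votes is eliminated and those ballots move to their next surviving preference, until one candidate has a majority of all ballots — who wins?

Round 1: A 7, B 14, C 6, D 3, E 0. E eliminated.
Round 2: A 7, B 14, C 6, D 3. D eliminated.
Round 3: A 7, B 14, C 9. A eliminated.
Round 4: B 14, C 16. C has a majority (≥16).

C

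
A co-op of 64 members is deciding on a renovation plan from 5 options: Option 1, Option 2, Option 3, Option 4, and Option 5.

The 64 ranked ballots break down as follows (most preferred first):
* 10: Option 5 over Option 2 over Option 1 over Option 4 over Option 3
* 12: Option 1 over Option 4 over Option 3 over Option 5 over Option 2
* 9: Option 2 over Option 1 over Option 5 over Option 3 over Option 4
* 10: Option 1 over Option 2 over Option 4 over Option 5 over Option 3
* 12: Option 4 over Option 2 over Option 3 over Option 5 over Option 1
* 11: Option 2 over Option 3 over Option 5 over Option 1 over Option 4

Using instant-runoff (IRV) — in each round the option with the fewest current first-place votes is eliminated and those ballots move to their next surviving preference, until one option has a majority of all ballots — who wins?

Round 1: Option 1 22, Option 2 20, Option 3 0, Option 4 12, Option 5 10. Option 3 eliminated.
Round 2: Option 1 22, Option 2 20, Option 4 12, Option 5 10. Option 5 eliminated.
Round 3: Option 1 22, Option 2 30, Option 4 12. Option 4 eliminated.
Round 4: Option 1 22, Option 2 42. Option 2 has a majority (≥33).

Option 2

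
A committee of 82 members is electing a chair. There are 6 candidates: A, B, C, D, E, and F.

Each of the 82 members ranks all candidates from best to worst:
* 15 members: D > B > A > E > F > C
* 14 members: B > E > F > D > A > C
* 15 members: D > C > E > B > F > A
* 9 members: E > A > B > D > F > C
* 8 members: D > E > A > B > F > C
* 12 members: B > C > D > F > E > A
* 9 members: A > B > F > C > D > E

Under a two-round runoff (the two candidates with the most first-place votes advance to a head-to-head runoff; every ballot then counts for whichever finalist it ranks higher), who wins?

Round 1 first-place votes: A 9, B 26, C 0, D 38, E 9, F 0. D and B advance.
Runoff: D is ranked above B on 38 ballots, B above D on 44.

B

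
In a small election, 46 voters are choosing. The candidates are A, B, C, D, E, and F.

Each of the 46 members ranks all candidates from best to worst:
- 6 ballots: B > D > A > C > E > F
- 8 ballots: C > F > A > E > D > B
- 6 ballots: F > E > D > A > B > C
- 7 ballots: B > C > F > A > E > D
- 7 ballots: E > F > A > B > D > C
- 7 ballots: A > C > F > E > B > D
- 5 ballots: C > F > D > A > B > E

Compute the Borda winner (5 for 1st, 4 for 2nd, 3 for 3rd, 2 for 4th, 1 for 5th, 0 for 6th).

A: 6×3 + 8×3 + 6×2 + 7×2 + 7×3 + 7×5 + 5×2 = 134
B: 6×5 + 8×0 + 6×1 + 7×5 + 7×2 + 7×1 + 5×1 = 97
C: 6×2 + 8×5 + 6×0 + 7×4 + 7×0 + 7×4 + 5×5 = 133
D: 6×4 + 8×1 + 6×3 + 7×0 + 7×1 + 7×0 + 5×3 = 72
E: 6×1 + 8×2 + 6×4 + 7×1 + 7×5 + 7×2 + 5×0 = 102
F: 6×0 + 8×4 + 6×5 + 7×3 + 7×4 + 7×3 + 5×4 = 152

F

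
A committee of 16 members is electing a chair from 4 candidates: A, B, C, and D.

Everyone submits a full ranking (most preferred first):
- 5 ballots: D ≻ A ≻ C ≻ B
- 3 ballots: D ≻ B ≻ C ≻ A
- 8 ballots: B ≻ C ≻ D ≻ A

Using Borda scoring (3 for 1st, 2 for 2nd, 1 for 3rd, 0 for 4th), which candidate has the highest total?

A: 5×2 + 3×0 + 8×0 = 10
B: 5×0 + 3×2 + 8×3 = 30
C: 5×1 + 3×1 + 8×2 = 24
D: 5×3 + 3×3 + 8×1 = 32

D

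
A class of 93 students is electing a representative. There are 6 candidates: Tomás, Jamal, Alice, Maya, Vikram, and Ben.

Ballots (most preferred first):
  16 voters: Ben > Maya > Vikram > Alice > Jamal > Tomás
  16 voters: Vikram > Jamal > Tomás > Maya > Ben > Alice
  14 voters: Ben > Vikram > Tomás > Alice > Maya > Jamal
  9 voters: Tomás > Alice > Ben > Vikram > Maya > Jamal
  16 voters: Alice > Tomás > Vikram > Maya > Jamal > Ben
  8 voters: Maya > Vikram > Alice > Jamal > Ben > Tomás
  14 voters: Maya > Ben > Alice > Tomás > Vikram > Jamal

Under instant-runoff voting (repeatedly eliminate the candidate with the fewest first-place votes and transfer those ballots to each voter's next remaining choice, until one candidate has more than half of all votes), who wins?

Round 1: Tomás 9, Jamal 0, Alice 16, Maya 22, Vikram 16, Ben 30. Jamal eliminated.
Round 2: Tomás 9, Alice 16, Maya 22, Vikram 16, Ben 30. Tomás eliminated.
Round 3: Alice 25, Maya 22, Vikram 16, Ben 30. Vikram eliminated.
Round 4: Alice 25, Maya 38, Ben 30. Alice eliminated.
Round 5: Maya 54, Ben 39. Maya has a majority (≥47).

Maya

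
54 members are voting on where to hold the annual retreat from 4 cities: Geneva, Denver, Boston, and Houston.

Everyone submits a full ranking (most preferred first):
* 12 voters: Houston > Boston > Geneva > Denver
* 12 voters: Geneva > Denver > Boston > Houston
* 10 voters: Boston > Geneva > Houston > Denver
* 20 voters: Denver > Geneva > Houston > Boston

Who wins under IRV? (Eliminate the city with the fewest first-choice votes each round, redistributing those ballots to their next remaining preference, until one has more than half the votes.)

Geneva

Round 1: Geneva 12, Denver 20, Boston 10, Houston 12. Boston eliminated.
Round 2: Geneva 22, Denver 20, Houston 12. Houston eliminated.
Round 3: Geneva 34, Denver 20. Geneva has a majority (≥28).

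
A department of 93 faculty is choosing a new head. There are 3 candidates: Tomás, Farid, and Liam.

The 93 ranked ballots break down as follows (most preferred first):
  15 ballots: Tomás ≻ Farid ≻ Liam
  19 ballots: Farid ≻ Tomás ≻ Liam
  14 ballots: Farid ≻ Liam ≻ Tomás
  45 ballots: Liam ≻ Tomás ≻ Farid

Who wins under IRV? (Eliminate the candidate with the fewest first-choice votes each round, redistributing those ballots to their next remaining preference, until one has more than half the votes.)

Farid

Round 1: Tomás 15, Farid 33, Liam 45. Tomás eliminated.
Round 2: Farid 48, Liam 45. Farid has a majority (≥47).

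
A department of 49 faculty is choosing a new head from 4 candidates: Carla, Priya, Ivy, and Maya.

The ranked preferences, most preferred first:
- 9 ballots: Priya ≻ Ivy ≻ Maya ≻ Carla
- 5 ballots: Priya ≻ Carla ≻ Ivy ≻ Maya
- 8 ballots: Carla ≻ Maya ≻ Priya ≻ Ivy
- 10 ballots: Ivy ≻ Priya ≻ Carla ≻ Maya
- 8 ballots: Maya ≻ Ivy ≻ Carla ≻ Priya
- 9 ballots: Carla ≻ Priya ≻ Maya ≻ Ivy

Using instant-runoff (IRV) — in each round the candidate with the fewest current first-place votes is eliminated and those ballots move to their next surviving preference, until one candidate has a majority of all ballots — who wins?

Round 1: Carla 17, Priya 14, Ivy 10, Maya 8. Maya eliminated.
Round 2: Carla 17, Priya 14, Ivy 18. Priya eliminated.
Round 3: Carla 22, Ivy 27. Ivy has a majority (≥25).

Ivy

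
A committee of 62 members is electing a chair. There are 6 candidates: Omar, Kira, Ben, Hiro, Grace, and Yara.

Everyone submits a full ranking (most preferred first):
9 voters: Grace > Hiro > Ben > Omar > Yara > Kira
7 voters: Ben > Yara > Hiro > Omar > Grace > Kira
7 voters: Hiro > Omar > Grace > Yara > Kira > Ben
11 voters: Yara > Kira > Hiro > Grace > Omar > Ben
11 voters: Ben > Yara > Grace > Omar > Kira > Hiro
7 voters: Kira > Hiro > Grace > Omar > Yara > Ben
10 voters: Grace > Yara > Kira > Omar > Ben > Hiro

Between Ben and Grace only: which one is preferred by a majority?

Grace

Ben is ranked above Grace on 18 ballots; Grace above Ben on 44.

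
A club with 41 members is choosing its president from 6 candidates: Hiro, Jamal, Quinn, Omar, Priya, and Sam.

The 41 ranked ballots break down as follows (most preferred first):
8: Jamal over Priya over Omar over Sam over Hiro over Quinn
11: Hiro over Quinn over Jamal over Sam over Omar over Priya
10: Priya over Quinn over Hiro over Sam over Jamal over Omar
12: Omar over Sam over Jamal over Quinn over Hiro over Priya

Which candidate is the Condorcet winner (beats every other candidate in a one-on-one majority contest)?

Quinn

Quinn vs Hiro: 22–19
Quinn vs Jamal: 21–20
Quinn vs Omar: 21–20
Quinn vs Priya: 23–18
Quinn vs Sam: 21–20
Quinn beats every other candidate.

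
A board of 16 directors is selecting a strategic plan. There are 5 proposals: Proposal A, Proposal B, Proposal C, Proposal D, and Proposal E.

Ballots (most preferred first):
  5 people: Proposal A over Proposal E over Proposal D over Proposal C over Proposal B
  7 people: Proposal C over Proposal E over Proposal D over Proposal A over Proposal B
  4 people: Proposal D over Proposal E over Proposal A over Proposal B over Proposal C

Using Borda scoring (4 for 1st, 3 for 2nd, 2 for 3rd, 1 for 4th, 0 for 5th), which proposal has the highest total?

Proposal A: 5×4 + 7×1 + 4×2 = 35
Proposal B: 5×0 + 7×0 + 4×1 = 4
Proposal C: 5×1 + 7×4 + 4×0 = 33
Proposal D: 5×2 + 7×2 + 4×4 = 40
Proposal E: 5×3 + 7×3 + 4×3 = 48

Proposal E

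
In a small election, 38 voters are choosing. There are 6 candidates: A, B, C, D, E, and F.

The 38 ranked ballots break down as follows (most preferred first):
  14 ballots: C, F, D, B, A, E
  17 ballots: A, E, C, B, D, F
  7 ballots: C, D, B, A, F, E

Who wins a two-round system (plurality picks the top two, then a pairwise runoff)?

C

Round 1 first-place votes: A 17, B 0, C 21, D 0, E 0, F 0. C and A advance.
Runoff: C is ranked above A on 21 ballots, A above C on 17.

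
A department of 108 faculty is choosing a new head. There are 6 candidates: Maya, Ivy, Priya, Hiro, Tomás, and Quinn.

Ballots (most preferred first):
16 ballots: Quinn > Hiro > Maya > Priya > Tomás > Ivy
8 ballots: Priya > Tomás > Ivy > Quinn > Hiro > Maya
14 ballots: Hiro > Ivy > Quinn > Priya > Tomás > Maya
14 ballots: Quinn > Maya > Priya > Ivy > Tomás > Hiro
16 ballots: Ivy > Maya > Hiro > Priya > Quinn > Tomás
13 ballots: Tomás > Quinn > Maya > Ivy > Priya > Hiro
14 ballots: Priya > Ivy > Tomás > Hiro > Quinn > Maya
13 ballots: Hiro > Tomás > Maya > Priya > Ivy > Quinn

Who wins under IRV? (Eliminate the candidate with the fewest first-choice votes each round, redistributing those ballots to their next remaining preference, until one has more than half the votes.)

Round 1: Maya 0, Ivy 16, Priya 22, Hiro 27, Tomás 13, Quinn 30. Maya eliminated.
Round 2: Ivy 16, Priya 22, Hiro 27, Tomás 13, Quinn 30. Tomás eliminated.
Round 3: Ivy 16, Priya 22, Hiro 27, Quinn 43. Ivy eliminated.
Round 4: Priya 22, Hiro 43, Quinn 43. Priya eliminated.
Round 5: Hiro 57, Quinn 51. Hiro has a majority (≥55).

Hiro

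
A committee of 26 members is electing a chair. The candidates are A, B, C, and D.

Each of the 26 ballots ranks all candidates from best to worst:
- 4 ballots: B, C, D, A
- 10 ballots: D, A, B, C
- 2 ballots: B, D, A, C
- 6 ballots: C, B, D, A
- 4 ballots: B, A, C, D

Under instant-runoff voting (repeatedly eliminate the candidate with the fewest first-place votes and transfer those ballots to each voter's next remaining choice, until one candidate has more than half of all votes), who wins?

B

Round 1: A 0, B 10, C 6, D 10. A eliminated.
Round 2: B 10, C 6, D 10. C eliminated.
Round 3: B 16, D 10. B has a majority (≥14).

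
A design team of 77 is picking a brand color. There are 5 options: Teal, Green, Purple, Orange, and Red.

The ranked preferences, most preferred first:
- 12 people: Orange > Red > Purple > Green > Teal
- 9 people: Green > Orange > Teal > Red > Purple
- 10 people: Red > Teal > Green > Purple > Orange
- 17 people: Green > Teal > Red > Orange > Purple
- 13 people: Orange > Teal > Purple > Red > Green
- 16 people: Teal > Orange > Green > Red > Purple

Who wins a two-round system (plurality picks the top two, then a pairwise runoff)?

Orange

Round 1 first-place votes: Teal 16, Green 26, Purple 0, Orange 25, Red 10. Green and Orange advance.
Runoff: Green is ranked above Orange on 36 ballots, Orange above Green on 41.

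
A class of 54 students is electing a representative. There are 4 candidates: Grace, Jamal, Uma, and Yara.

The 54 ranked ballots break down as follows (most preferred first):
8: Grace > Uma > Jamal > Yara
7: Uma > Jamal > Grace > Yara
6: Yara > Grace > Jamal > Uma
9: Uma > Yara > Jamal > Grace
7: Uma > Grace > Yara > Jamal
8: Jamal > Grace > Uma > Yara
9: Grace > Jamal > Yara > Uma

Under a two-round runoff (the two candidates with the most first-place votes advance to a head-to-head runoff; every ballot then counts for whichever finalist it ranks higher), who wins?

Round 1 first-place votes: Grace 17, Jamal 8, Uma 23, Yara 6. Uma and Grace advance.
Runoff: Uma is ranked above Grace on 23 ballots, Grace above Uma on 31.

Grace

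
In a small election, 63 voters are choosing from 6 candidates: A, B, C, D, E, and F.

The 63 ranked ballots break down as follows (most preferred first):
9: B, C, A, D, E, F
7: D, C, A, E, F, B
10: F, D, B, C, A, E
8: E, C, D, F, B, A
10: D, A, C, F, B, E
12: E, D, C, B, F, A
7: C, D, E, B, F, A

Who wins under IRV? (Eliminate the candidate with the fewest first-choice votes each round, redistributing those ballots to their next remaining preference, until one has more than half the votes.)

Round 1: A 0, B 9, C 7, D 17, E 20, F 10. A eliminated.
Round 2: B 9, C 7, D 17, E 20, F 10. C eliminated.
Round 3: B 9, D 24, E 20, F 10. B eliminated.
Round 4: D 33, E 20, F 10. D has a majority (≥32).

D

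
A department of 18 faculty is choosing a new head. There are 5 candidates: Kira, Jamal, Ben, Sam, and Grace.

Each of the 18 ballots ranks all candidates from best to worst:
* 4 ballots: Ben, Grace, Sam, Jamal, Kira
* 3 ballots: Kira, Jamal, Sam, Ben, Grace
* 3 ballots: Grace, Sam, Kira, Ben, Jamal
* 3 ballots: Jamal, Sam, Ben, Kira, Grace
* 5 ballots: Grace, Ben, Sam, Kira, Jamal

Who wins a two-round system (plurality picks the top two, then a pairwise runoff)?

Round 1 first-place votes: Kira 3, Jamal 3, Ben 4, Sam 0, Grace 8. Grace and Ben advance.
Runoff: Grace is ranked above Ben on 8 ballots, Ben above Grace on 10.

Ben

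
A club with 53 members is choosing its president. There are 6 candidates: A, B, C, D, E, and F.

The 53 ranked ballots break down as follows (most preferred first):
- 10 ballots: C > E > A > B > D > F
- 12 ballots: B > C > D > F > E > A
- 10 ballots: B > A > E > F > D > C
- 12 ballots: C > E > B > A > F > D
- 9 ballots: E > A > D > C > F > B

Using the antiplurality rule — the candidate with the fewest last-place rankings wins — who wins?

E

Last-place votes: A 12, B 9, C 10, D 12, E 0, F 10.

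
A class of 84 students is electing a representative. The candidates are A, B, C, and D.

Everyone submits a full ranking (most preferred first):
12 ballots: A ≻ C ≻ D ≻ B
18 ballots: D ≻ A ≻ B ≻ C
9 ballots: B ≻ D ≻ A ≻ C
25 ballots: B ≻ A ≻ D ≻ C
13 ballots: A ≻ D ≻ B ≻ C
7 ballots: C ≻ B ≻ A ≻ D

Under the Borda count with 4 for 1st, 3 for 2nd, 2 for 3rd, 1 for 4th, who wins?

A: 12×4 + 18×3 + 9×2 + 25×3 + 13×4 + 7×2 = 261
B: 12×1 + 18×2 + 9×4 + 25×4 + 13×2 + 7×3 = 231
C: 12×3 + 18×1 + 9×1 + 25×1 + 13×1 + 7×4 = 129
D: 12×2 + 18×4 + 9×3 + 25×2 + 13×3 + 7×1 = 219

A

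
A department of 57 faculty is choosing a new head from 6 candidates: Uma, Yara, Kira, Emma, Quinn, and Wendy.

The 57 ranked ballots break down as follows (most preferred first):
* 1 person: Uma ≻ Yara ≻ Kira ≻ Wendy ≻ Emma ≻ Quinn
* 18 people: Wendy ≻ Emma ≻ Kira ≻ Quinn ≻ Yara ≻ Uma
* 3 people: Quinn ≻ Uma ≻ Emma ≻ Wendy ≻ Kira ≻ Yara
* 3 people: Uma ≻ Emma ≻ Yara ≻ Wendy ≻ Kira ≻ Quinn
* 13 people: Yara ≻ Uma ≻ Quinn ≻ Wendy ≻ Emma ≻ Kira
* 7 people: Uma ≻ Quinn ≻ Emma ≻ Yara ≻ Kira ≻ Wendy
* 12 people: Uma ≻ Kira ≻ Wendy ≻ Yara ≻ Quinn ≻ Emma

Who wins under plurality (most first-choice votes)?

Uma

First-place votes: Uma 23, Yara 13, Kira 0, Emma 0, Quinn 3, Wendy 18.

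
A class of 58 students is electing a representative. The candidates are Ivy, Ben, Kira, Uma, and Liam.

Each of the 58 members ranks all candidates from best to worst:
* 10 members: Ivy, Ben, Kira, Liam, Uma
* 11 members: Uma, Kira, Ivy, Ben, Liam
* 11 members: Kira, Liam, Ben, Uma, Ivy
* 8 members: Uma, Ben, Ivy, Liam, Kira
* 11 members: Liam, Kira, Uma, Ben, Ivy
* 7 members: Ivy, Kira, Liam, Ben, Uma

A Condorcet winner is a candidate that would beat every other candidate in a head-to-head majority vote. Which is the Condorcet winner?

Kira vs Ivy: 33–25
Kira vs Ben: 40–18
Kira vs Uma: 39–19
Kira vs Liam: 39–19
Kira beats every other candidate.

Kira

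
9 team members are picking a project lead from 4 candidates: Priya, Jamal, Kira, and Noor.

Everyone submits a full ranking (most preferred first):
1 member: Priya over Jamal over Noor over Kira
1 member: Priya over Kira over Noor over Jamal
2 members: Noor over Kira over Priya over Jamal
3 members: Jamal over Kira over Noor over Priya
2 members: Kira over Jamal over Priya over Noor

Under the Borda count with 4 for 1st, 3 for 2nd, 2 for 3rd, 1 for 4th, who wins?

Priya: 1×4 + 1×4 + 2×2 + 3×1 + 2×2 = 19
Jamal: 1×3 + 1×1 + 2×1 + 3×4 + 2×3 = 24
Kira: 1×1 + 1×3 + 2×3 + 3×3 + 2×4 = 27
Noor: 1×2 + 1×2 + 2×4 + 3×2 + 2×1 = 20

Kira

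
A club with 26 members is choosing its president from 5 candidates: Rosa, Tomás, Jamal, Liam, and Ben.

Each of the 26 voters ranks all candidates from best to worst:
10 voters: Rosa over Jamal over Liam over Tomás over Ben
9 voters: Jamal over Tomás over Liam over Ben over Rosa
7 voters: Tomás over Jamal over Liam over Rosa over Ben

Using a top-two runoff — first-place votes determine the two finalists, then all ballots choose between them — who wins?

Jamal

Round 1 first-place votes: Rosa 10, Tomás 7, Jamal 9, Liam 0, Ben 0. Rosa and Jamal advance.
Runoff: Rosa is ranked above Jamal on 10 ballots, Jamal above Rosa on 16.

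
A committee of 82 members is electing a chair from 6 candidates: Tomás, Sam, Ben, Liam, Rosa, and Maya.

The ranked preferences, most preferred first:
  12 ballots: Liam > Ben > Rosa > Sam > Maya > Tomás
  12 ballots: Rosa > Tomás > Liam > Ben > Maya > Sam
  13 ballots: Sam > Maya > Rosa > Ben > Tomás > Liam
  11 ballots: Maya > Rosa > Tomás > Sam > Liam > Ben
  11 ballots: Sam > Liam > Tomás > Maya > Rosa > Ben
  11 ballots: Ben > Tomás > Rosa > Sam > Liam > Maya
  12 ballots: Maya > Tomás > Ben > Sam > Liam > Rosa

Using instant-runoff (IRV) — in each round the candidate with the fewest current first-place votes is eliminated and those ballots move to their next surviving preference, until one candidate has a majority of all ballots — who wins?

Rosa

Round 1: Tomás 0, Sam 24, Ben 11, Liam 12, Rosa 12, Maya 23. Tomás eliminated.
Round 2: Sam 24, Ben 11, Liam 12, Rosa 12, Maya 23. Ben eliminated.
Round 3: Sam 24, Liam 12, Rosa 23, Maya 23. Liam eliminated.
Round 4: Sam 24, Rosa 35, Maya 23. Maya eliminated.
Round 5: Sam 36, Rosa 46. Rosa has a majority (≥42).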